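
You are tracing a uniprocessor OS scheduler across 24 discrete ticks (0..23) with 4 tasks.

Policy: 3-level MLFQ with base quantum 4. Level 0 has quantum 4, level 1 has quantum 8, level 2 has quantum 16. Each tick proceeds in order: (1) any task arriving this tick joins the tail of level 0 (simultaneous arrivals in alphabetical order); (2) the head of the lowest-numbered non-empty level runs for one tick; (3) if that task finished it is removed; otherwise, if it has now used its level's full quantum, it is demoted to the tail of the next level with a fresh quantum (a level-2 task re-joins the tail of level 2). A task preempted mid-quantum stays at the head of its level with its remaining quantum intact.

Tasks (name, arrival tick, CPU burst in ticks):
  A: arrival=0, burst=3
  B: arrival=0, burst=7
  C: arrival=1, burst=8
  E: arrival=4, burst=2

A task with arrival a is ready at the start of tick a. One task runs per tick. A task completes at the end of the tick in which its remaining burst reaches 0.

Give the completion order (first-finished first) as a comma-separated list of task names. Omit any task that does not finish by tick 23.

completion order = A, E, B, C

t=0: L0/L1/L2 = AB/-/- → run A
t=1: L0/L1/L2 = ABC/-/- → run A
t=2: L0/L1/L2 = ABC/-/- → run A
t=3: L0/L1/L2 = BC/-/- → run B
t=4: L0/L1/L2 = BCE/-/- → run B
t=5: L0/L1/L2 = BCE/-/- → run B
t=6: L0/L1/L2 = BCE/-/- → run B
t=7: L0/L1/L2 = CE/B/- → run C
t=8: L0/L1/L2 = CE/B/- → run C
t=9: L0/L1/L2 = CE/B/- → run C
t=10: L0/L1/L2 = CE/B/- → run C
t=11: L0/L1/L2 = E/BC/- → run E
t=12: L0/L1/L2 = E/BC/- → run E
t=13: L0/L1/L2 = -/BC/- → run B
t=14: L0/L1/L2 = -/BC/- → run B
t=15: L0/L1/L2 = -/BC/- → run B
t=16: L0/L1/L2 = -/C/- → run C
t=17: L0/L1/L2 = -/C/- → run C
t=18: L0/L1/L2 = -/C/- → run C
t=19: L0/L1/L2 = -/C/- → run C
t=20: (idle)
t=21: (idle)
t=22: (idle)
t=23: (idle)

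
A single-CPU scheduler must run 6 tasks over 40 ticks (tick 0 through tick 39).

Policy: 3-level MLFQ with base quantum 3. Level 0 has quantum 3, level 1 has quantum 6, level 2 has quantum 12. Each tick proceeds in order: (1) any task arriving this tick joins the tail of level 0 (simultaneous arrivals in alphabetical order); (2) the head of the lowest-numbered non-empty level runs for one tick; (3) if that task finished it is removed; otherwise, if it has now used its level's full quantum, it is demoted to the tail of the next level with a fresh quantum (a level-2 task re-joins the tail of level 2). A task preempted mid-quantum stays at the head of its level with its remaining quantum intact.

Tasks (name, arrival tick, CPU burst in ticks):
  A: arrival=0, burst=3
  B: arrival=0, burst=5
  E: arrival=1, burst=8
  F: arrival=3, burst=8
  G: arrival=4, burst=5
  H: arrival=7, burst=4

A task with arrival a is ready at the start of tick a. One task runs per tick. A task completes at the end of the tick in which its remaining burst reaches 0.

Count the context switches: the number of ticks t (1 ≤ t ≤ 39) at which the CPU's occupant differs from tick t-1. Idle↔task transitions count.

t=0: L0/L1/L2 = AB/-/- → run A
t=1: L0/L1/L2 = ABE/-/- → run A
t=2: L0/L1/L2 = ABE/-/- → run A
t=3: L0/L1/L2 = BEF/-/- → run B
t=4: L0/L1/L2 = BEFG/-/- → run B
t=5: L0/L1/L2 = BEFG/-/- → run B
t=6: L0/L1/L2 = EFG/B/- → run E
t=7: L0/L1/L2 = EFGH/B/- → run E
t=8: L0/L1/L2 = EFGH/B/- → run E
t=9: L0/L1/L2 = FGH/BE/- → run F
t=10: L0/L1/L2 = FGH/BE/- → run F
t=11: L0/L1/L2 = FGH/BE/- → run F
t=12: L0/L1/L2 = GH/BEF/- → run G
t=13: L0/L1/L2 = GH/BEF/- → run G
t=14: L0/L1/L2 = GH/BEF/- → run G
t=15: L0/L1/L2 = H/BEFG/- → run H
t=16: L0/L1/L2 = H/BEFG/- → run H
t=17: L0/L1/L2 = H/BEFG/- → run H
t=18: L0/L1/L2 = -/BEFGH/- → run B
t=19: L0/L1/L2 = -/BEFGH/- → run B
t=20: L0/L1/L2 = -/EFGH/- → run E
t=21: L0/L1/L2 = -/EFGH/- → run E
t=22: L0/L1/L2 = -/EFGH/- → run E
t=23: L0/L1/L2 = -/EFGH/- → run E
t=24: L0/L1/L2 = -/EFGH/- → run E
t=25: L0/L1/L2 = -/FGH/- → run F
t=26: L0/L1/L2 = -/FGH/- → run F
t=27: L0/L1/L2 = -/FGH/- → run F
t=28: L0/L1/L2 = -/FGH/- → run F
t=29: L0/L1/L2 = -/FGH/- → run F
t=30: L0/L1/L2 = -/GH/- → run G
t=31: L0/L1/L2 = -/GH/- → run G
t=32: L0/L1/L2 = -/H/- → run H
t=33: (idle)
t=34: (idle)
t=35: (idle)
t=36: (idle)
t=37: (idle)
t=38: (idle)
t=39: (idle)

context switches = 11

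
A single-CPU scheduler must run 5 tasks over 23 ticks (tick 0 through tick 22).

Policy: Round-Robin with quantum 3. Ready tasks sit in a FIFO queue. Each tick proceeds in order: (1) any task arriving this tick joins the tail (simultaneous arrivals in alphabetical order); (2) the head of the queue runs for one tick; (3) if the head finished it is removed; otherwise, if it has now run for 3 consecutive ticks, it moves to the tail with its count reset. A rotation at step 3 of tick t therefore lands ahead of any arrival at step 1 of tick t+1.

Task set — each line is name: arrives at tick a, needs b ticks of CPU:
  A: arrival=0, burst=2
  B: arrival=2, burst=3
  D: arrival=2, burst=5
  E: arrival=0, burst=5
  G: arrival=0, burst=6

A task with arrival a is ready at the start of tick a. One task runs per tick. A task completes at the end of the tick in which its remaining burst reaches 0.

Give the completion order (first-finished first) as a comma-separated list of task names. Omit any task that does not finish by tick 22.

completion order = A, B, E, G, D

t=0: queue=[A,E,G] q_used=0 → run A
t=1: queue=[A,E,G] q_used=1 → run A
t=2: queue=[E,G,B,D] q_used=0 → run E
t=3: queue=[E,G,B,D] q_used=1 → run E
t=4: queue=[E,G,B,D] q_used=2 → run E
t=5: queue=[G,B,D,E] q_used=0 → run G
t=6: queue=[G,B,D,E] q_used=1 → run G
t=7: queue=[G,B,D,E] q_used=2 → run G
t=8: queue=[B,D,E,G] q_used=0 → run B
t=9: queue=[B,D,E,G] q_used=1 → run B
t=10: queue=[B,D,E,G] q_used=2 → run B
t=11: queue=[D,E,G] q_used=0 → run D
t=12: queue=[D,E,G] q_used=1 → run D
t=13: queue=[D,E,G] q_used=2 → run D
t=14: queue=[E,G,D] q_used=0 → run E
t=15: queue=[E,G,D] q_used=1 → run E
t=16: queue=[G,D] q_used=0 → run G
t=17: queue=[G,D] q_used=1 → run G
t=18: queue=[G,D] q_used=2 → run G
t=19: queue=[D] q_used=0 → run D
t=20: queue=[D] q_used=1 → run D
t=21: (idle)
t=22: (idle)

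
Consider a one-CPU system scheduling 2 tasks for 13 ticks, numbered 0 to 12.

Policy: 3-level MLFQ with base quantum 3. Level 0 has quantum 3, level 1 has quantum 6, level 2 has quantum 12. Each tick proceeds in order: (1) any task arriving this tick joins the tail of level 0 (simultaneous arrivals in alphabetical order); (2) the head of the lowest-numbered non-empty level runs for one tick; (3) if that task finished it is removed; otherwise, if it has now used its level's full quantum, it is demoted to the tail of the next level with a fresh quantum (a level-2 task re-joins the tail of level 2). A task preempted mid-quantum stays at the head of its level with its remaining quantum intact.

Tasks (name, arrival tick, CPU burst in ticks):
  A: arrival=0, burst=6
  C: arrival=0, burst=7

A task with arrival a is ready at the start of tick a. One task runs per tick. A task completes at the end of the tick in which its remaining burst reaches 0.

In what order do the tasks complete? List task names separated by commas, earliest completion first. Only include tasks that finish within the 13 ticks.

t=0: L0/L1/L2 = AC/-/- → run A
t=1: L0/L1/L2 = AC/-/- → run A
t=2: L0/L1/L2 = AC/-/- → run A
t=3: L0/L1/L2 = C/A/- → run C
t=4: L0/L1/L2 = C/A/- → run C
t=5: L0/L1/L2 = C/A/- → run C
t=6: L0/L1/L2 = -/AC/- → run A
t=7: L0/L1/L2 = -/AC/- → run A
t=8: L0/L1/L2 = -/AC/- → run A
t=9: L0/L1/L2 = -/C/- → run C
t=10: L0/L1/L2 = -/C/- → run C
t=11: L0/L1/L2 = -/C/- → run C
t=12: L0/L1/L2 = -/C/- → run C

completion order = A, C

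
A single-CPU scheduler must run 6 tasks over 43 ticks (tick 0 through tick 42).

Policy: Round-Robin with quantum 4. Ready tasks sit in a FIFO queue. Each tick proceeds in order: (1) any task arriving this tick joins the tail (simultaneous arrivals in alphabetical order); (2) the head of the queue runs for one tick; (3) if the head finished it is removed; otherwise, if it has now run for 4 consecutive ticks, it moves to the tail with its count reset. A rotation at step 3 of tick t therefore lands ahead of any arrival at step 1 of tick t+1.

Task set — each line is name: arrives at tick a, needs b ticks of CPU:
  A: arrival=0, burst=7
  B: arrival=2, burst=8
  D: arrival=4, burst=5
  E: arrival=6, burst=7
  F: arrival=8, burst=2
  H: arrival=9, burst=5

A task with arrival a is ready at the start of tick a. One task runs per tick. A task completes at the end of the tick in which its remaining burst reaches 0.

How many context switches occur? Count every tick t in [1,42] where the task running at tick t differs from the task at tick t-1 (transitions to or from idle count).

t=0: queue=[A] q_used=0 → run A
t=1: queue=[A] q_used=1 → run A
t=2: queue=[A,B] q_used=2 → run A
t=3: queue=[A,B] q_used=3 → run A
t=4: queue=[B,A,D] q_used=0 → run B
t=5: queue=[B,A,D] q_used=1 → run B
t=6: queue=[B,A,D,E] q_used=2 → run B
t=7: queue=[B,A,D,E] q_used=3 → run B
t=8: queue=[A,D,E,B,F] q_used=0 → run A
t=9: queue=[A,D,E,B,F,H] q_used=1 → run A
t=10: queue=[A,D,E,B,F,H] q_used=2 → run A
t=11: queue=[D,E,B,F,H] q_used=0 → run D
t=12: queue=[D,E,B,F,H] q_used=1 → run D
t=13: queue=[D,E,B,F,H] q_used=2 → run D
t=14: queue=[D,E,B,F,H] q_used=3 → run D
t=15: queue=[E,B,F,H,D] q_used=0 → run E
t=16: queue=[E,B,F,H,D] q_used=1 → run E
t=17: queue=[E,B,F,H,D] q_used=2 → run E
t=18: queue=[E,B,F,H,D] q_used=3 → run E
t=19: queue=[B,F,H,D,E] q_used=0 → run B
t=20: queue=[B,F,H,D,E] q_used=1 → run B
t=21: queue=[B,F,H,D,E] q_used=2 → run B
t=22: queue=[B,F,H,D,E] q_used=3 → run B
t=23: queue=[F,H,D,E] q_used=0 → run F
t=24: queue=[F,H,D,E] q_used=1 → run F
t=25: queue=[H,D,E] q_used=0 → run H
t=26: queue=[H,D,E] q_used=1 → run H
t=27: queue=[H,D,E] q_used=2 → run H
t=28: queue=[H,D,E] q_used=3 → run H
t=29: queue=[D,E,H] q_used=0 → run D
t=30: queue=[E,H] q_used=0 → run E
t=31: queue=[E,H] q_used=1 → run E
t=32: queue=[E,H] q_used=2 → run E
t=33: queue=[H] q_used=0 → run H
t=34: (idle)
t=35: (idle)
t=36: (idle)
t=37: (idle)
t=38: (idle)
t=39: (idle)
t=40: (idle)
t=41: (idle)
t=42: (idle)

context switches = 11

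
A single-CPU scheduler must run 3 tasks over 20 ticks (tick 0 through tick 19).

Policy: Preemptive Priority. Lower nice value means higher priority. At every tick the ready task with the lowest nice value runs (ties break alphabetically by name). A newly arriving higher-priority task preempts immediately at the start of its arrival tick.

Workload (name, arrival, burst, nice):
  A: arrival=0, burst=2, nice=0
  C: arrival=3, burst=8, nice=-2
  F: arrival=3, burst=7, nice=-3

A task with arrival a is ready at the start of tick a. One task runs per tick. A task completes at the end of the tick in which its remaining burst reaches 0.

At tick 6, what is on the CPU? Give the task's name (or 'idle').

t=0: ready={A} → run A
t=1: ready={A} → run A
t=2: (idle)
t=3: ready={C,F} → run F
t=4: ready={C,F} → run F
t=5: ready={C,F} → run F
t=6: ready={C,F} → run F
t=7: ready={C,F} → run F
t=8: ready={C,F} → run F
t=9: ready={C,F} → run F
t=10: ready={C} → run C
t=11: ready={C} → run C
t=12: ready={C} → run C
t=13: ready={C} → run C
t=14: ready={C} → run C
t=15: ready={C} → run C
t=16: ready={C} → run C
t=17: ready={C} → run C
t=18: (idle)
t=19: (idle)

running at tick 6 = F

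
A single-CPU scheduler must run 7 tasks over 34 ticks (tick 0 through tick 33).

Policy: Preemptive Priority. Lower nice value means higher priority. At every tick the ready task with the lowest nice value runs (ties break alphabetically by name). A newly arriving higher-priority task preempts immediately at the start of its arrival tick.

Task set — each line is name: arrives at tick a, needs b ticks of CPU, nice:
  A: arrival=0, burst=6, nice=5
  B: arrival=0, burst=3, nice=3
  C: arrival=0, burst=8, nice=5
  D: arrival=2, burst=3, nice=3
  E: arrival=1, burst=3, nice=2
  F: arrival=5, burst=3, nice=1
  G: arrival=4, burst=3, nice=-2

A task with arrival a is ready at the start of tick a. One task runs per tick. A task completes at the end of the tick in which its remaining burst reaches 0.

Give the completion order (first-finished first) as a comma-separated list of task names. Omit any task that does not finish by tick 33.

completion order = E, G, F, B, D, A, C

t=0: ready={A,B,C} → run B
t=1: ready={A,B,C,E} → run E
t=2: ready={A,B,C,D,E} → run E
t=3: ready={A,B,C,D,E} → run E
t=4: ready={A,B,C,D,G} → run G
t=5: ready={A,B,C,D,F,G} → run G
t=6: ready={A,B,C,D,F,G} → run G
t=7: ready={A,B,C,D,F} → run F
t=8: ready={A,B,C,D,F} → run F
t=9: ready={A,B,C,D,F} → run F
t=10: ready={A,B,C,D} → run B
t=11: ready={A,B,C,D} → run B
t=12: ready={A,C,D} → run D
t=13: ready={A,C,D} → run D
t=14: ready={A,C,D} → run D
t=15: ready={A,C} → run A
t=16: ready={A,C} → run A
t=17: ready={A,C} → run A
t=18: ready={A,C} → run A
t=19: ready={A,C} → run A
t=20: ready={A,C} → run A
t=21: ready={C} → run C
t=22: ready={C} → run C
t=23: ready={C} → run C
t=24: ready={C} → run C
t=25: ready={C} → run C
t=26: ready={C} → run C
t=27: ready={C} → run C
t=28: ready={C} → run C
t=29: (idle)
t=30: (idle)
t=31: (idle)
t=32: (idle)
t=33: (idle)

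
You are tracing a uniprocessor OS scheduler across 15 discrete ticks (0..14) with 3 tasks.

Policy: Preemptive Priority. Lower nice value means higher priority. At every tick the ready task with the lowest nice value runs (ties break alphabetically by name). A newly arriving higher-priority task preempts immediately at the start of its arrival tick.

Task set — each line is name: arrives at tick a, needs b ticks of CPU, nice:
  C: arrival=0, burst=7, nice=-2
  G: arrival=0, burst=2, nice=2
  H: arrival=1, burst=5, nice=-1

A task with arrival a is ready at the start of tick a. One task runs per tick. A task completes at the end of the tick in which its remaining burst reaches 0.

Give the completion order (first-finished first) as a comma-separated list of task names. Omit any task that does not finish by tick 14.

t=0: ready={C,G} → run C
t=1: ready={C,G,H} → run C
t=2: ready={C,G,H} → run C
t=3: ready={C,G,H} → run C
t=4: ready={C,G,H} → run C
t=5: ready={C,G,H} → run C
t=6: ready={C,G,H} → run C
t=7: ready={G,H} → run H
t=8: ready={G,H} → run H
t=9: ready={G,H} → run H
t=10: ready={G,H} → run H
t=11: ready={G,H} → run H
t=12: ready={G} → run G
t=13: ready={G} → run G
t=14: (idle)

completion order = C, H, G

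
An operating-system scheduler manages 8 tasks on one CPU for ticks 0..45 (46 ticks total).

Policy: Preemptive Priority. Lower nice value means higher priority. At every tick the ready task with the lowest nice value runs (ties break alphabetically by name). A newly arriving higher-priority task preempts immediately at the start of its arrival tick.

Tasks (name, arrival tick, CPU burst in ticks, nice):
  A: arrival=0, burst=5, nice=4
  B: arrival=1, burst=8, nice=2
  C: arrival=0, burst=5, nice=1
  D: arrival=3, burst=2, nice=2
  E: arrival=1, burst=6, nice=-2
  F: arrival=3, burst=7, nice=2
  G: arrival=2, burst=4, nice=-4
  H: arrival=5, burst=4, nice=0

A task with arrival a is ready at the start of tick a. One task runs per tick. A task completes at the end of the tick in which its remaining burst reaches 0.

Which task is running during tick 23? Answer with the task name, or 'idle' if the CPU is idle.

t=0: ready={A,C} → run C
t=1: ready={A,B,C,E} → run E
t=2: ready={A,B,C,E,G} → run G
t=3: ready={A,B,C,D,E,F,G} → run G
t=4: ready={A,B,C,D,E,F,G} → run G
t=5: ready={A,B,C,D,E,F,G,H} → run G
t=6: ready={A,B,C,D,E,F,H} → run E
t=7: ready={A,B,C,D,E,F,H} → run E
t=8: ready={A,B,C,D,E,F,H} → run E
t=9: ready={A,B,C,D,E,F,H} → run E
t=10: ready={A,B,C,D,E,F,H} → run E
t=11: ready={A,B,C,D,F,H} → run H
t=12: ready={A,B,C,D,F,H} → run H
t=13: ready={A,B,C,D,F,H} → run H
t=14: ready={A,B,C,D,F,H} → run H
t=15: ready={A,B,C,D,F} → run C
t=16: ready={A,B,C,D,F} → run C
t=17: ready={A,B,C,D,F} → run C
t=18: ready={A,B,C,D,F} → run C
t=19: ready={A,B,D,F} → run B
t=20: ready={A,B,D,F} → run B
t=21: ready={A,B,D,F} → run B
t=22: ready={A,B,D,F} → run B
t=23: ready={A,B,D,F} → run B
t=24: ready={A,B,D,F} → run B
t=25: ready={A,B,D,F} → run B
t=26: ready={A,B,D,F} → run B
t=27: ready={A,D,F} → run D
t=28: ready={A,D,F} → run D
t=29: ready={A,F} → run F
t=30: ready={A,F} → run F
t=31: ready={A,F} → run F
t=32: ready={A,F} → run F
t=33: ready={A,F} → run F
t=34: ready={A,F} → run F
t=35: ready={A,F} → run F
t=36: ready={A} → run A
t=37: ready={A} → run A
t=38: ready={A} → run A
t=39: ready={A} → run A
t=40: ready={A} → run A
t=41: (idle)
t=42: (idle)
t=43: (idle)
t=44: (idle)
t=45: (idle)

running at tick 23 = B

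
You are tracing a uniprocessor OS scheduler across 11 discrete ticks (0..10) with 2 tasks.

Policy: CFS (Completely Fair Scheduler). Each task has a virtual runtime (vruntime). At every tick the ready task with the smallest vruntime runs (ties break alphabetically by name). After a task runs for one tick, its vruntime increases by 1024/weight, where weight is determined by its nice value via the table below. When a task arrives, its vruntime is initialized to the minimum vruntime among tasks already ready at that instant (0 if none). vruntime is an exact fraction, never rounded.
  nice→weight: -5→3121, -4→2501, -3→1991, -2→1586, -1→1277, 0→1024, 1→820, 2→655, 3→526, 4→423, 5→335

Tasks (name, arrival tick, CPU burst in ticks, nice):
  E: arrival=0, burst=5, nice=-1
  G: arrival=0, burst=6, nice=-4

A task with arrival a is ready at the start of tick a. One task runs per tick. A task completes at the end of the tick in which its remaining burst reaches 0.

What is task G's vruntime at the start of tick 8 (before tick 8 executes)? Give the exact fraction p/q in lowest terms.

t=0: vr[E=0 G=0] → run E
t=1: vr[E=1024/1277 G=0] → run G
t=2: vr[E=1024/1277 G=1024/2501] → run G
t=3: vr[E=1024/1277 G=2048/2501] → run E
t=4: vr[E=2048/1277 G=2048/2501] → run G
t=5: vr[E=2048/1277 G=3072/2501] → run G
t=6: vr[E=2048/1277 G=4096/2501] → run E
t=7: vr[E=3072/1277 G=4096/2501] → run G
t=8: vr[E=3072/1277 G=5120/2501] → run G
t=9: vr[E=3072/1277] → run E
t=10: vr[E=4096/1277] → run E

vruntime(G, start of tick 8) = 5120/2501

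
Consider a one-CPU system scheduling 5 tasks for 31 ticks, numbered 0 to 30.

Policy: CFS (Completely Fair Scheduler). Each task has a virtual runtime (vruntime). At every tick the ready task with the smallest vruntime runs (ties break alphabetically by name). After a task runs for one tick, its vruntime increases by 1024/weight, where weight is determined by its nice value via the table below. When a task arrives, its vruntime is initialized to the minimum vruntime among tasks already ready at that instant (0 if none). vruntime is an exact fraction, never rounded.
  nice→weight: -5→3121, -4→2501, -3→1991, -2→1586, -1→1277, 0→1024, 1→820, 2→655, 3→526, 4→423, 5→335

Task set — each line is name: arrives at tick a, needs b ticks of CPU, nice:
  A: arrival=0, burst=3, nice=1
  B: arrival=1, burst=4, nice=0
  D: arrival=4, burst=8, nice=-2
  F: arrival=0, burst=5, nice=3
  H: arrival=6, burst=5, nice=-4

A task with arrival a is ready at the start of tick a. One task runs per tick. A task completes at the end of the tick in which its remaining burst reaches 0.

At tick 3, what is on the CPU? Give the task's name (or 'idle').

t=0: vr[A=0 F=0] → run A
t=1: vr[A=256/205 B=0 F=0] → run B
t=2: vr[A=256/205 B=1 F=0] → run F
t=3: vr[A=256/205 B=1 F=512/263] → run B
t=4: vr[A=256/205 B=2 D=256/205 F=512/263] → run A
t=5: vr[A=512/205 B=2 D=256/205 F=512/263] → run D
t=6: vr[A=512/205 B=2 D=307968/162565 F=512/263 H=307968/162565] → run D
t=7: vr[A=512/205 B=2 D=412928/162565 F=512/263 H=307968/162565] → run H
t=8: vr[A=512/205 B=2 D=412928/162565 F=512/263 H=374528/162565] → run F
t=9: vr[A=512/205 B=2 D=412928/162565 F=1024/263 H=374528/162565] → run B
t=10: vr[A=512/205 B=3 D=412928/162565 F=1024/263 H=374528/162565] → run H
t=11: vr[A=512/205 B=3 D=412928/162565 F=1024/263 H=441088/162565] → run A
t=12: vr[B=3 D=412928/162565 F=1024/263 H=441088/162565] → run D
t=13: vr[B=3 D=517888/162565 F=1024/263 H=441088/162565] → run H
t=14: vr[B=3 D=517888/162565 F=1024/263 H=507648/162565] → run B
t=15: vr[D=517888/162565 F=1024/263 H=507648/162565] → run H
t=16: vr[D=517888/162565 F=1024/263 H=574208/162565] → run D
t=17: vr[D=622848/162565 F=1024/263 H=574208/162565] → run H
t=18: vr[D=622848/162565 F=1024/263] → run D
t=19: vr[D=727808/162565 F=1024/263] → run F
t=20: vr[D=727808/162565 F=1536/263] → run D
t=21: vr[D=832768/162565 F=1536/263] → run D
t=22: vr[D=937728/162565 F=1536/263] → run D
t=23: vr[F=1536/263] → run F
t=24: vr[F=2048/263] → run F
t=25: (idle)
t=26: (idle)
t=27: (idle)
t=28: (idle)
t=29: (idle)
t=30: (idle)

running at tick 3 = B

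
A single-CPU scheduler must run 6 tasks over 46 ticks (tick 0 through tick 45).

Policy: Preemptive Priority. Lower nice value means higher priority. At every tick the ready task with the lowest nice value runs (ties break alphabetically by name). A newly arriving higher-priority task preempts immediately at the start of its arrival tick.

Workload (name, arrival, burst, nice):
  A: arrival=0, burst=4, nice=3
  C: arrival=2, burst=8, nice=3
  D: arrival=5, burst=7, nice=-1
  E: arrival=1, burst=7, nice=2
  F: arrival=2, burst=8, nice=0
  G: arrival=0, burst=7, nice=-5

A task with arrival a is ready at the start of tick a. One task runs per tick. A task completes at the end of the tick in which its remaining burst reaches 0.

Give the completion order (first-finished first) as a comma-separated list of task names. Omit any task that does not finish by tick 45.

completion order = G, D, F, E, A, C

t=0: ready={A,G} → run G
t=1: ready={A,E,G} → run G
t=2: ready={A,C,E,F,G} → run G
t=3: ready={A,C,E,F,G} → run G
t=4: ready={A,C,E,F,G} → run G
t=5: ready={A,C,D,E,F,G} → run G
t=6: ready={A,C,D,E,F,G} → run G
t=7: ready={A,C,D,E,F} → run D
t=8: ready={A,C,D,E,F} → run D
t=9: ready={A,C,D,E,F} → run D
t=10: ready={A,C,D,E,F} → run D
t=11: ready={A,C,D,E,F} → run D
t=12: ready={A,C,D,E,F} → run D
t=13: ready={A,C,D,E,F} → run D
t=14: ready={A,C,E,F} → run F
t=15: ready={A,C,E,F} → run F
t=16: ready={A,C,E,F} → run F
t=17: ready={A,C,E,F} → run F
t=18: ready={A,C,E,F} → run F
t=19: ready={A,C,E,F} → run F
t=20: ready={A,C,E,F} → run F
t=21: ready={A,C,E,F} → run F
t=22: ready={A,C,E} → run E
t=23: ready={A,C,E} → run E
t=24: ready={A,C,E} → run E
t=25: ready={A,C,E} → run E
t=26: ready={A,C,E} → run E
t=27: ready={A,C,E} → run E
t=28: ready={A,C,E} → run E
t=29: ready={A,C} → run A
t=30: ready={A,C} → run A
t=31: ready={A,C} → run A
t=32: ready={A,C} → run A
t=33: ready={C} → run C
t=34: ready={C} → run C
t=35: ready={C} → run C
t=36: ready={C} → run C
t=37: ready={C} → run C
t=38: ready={C} → run C
t=39: ready={C} → run C
t=40: ready={C} → run C
t=41: (idle)
t=42: (idle)
t=43: (idle)
t=44: (idle)
t=45: (idle)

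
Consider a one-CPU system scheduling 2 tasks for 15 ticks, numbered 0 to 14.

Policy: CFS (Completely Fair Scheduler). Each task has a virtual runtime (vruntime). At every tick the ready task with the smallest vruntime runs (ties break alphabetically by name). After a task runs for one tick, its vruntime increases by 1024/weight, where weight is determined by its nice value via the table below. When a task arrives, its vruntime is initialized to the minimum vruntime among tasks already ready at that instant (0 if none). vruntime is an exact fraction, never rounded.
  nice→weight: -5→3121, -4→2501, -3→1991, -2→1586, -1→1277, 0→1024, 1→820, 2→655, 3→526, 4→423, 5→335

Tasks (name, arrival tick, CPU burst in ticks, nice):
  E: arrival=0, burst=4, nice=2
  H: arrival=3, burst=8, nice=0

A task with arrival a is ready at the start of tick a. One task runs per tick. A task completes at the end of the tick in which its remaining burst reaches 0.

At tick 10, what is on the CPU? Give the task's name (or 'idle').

running at tick 10 = H

t=0: vr[E=0] → run E
t=1: vr[E=1024/655] → run E
t=2: vr[E=2048/655] → run E
t=3: vr[E=3072/655 H=3072/655] → run E
t=4: vr[H=3072/655] → run H
t=5: vr[H=3727/655] → run H
t=6: vr[H=4382/655] → run H
t=7: vr[H=5037/655] → run H
t=8: vr[H=5692/655] → run H
t=9: vr[H=6347/655] → run H
t=10: vr[H=7002/655] → run H
t=11: vr[H=7657/655] → run H
t=12: (idle)
t=13: (idle)
t=14: (idle)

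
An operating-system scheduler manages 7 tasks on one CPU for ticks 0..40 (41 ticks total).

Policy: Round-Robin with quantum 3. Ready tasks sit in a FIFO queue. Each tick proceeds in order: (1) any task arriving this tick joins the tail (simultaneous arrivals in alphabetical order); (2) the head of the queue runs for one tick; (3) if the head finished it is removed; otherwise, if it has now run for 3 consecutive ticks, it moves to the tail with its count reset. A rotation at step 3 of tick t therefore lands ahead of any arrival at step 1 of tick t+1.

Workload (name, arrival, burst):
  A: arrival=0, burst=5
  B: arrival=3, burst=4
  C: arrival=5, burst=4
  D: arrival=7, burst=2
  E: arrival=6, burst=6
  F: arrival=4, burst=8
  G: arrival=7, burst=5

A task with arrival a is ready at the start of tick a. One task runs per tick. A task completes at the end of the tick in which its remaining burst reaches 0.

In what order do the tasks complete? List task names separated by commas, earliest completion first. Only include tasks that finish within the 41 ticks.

completion order = A, D, B, C, E, G, F

t=0: queue=[A] q_used=0 → run A
t=1: queue=[A] q_used=1 → run A
t=2: queue=[A] q_used=2 → run A
t=3: queue=[A,B] q_used=0 → run A
t=4: queue=[A,B,F] q_used=1 → run A
t=5: queue=[B,F,C] q_used=0 → run B
t=6: queue=[B,F,C,E] q_used=1 → run B
t=7: queue=[B,F,C,E,D,G] q_used=2 → run B
t=8: queue=[F,C,E,D,G,B] q_used=0 → run F
t=9: queue=[F,C,E,D,G,B] q_used=1 → run F
t=10: queue=[F,C,E,D,G,B] q_used=2 → run F
t=11: queue=[C,E,D,G,B,F] q_used=0 → run C
t=12: queue=[C,E,D,G,B,F] q_used=1 → run C
t=13: queue=[C,E,D,G,B,F] q_used=2 → run C
t=14: queue=[E,D,G,B,F,C] q_used=0 → run E
t=15: queue=[E,D,G,B,F,C] q_used=1 → run E
t=16: queue=[E,D,G,B,F,C] q_used=2 → run E
t=17: queue=[D,G,B,F,C,E] q_used=0 → run D
t=18: queue=[D,G,B,F,C,E] q_used=1 → run D
t=19: queue=[G,B,F,C,E] q_used=0 → run G
t=20: queue=[G,B,F,C,E] q_used=1 → run G
t=21: queue=[G,B,F,C,E] q_used=2 → run G
t=22: queue=[B,F,C,E,G] q_used=0 → run B
t=23: queue=[F,C,E,G] q_used=0 → run F
t=24: queue=[F,C,E,G] q_used=1 → run F
t=25: queue=[F,C,E,G] q_used=2 → run F
t=26: queue=[C,E,G,F] q_used=0 → run C
t=27: queue=[E,G,F] q_used=0 → run E
t=28: queue=[E,G,F] q_used=1 → run E
t=29: queue=[E,G,F] q_used=2 → run E
t=30: queue=[G,F] q_used=0 → run G
t=31: queue=[G,F] q_used=1 → run G
t=32: queue=[F] q_used=0 → run F
t=33: queue=[F] q_used=1 → run F
t=34: (idle)
t=35: (idle)
t=36: (idle)
t=37: (idle)
t=38: (idle)
t=39: (idle)
t=40: (idle)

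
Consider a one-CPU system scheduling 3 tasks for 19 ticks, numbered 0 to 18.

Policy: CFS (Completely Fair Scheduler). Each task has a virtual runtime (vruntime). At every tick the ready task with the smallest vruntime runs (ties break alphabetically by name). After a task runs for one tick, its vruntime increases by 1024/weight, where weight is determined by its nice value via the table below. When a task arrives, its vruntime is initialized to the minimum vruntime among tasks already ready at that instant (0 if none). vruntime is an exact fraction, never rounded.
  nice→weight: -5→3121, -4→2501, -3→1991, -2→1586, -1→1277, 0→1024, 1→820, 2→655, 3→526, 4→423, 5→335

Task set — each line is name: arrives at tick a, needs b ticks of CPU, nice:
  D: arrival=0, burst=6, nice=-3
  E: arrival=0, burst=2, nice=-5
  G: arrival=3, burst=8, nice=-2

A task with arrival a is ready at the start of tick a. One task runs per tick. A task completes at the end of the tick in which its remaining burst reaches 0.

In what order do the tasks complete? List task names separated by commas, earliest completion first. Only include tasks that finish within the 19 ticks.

completion order = E, D, G

t=0: vr[D=0 E=0] → run D
t=1: vr[D=1024/1991 E=0] → run E
t=2: vr[D=1024/1991 E=1024/3121] → run E
t=3: vr[D=1024/1991 G=1024/1991] → run D
t=4: vr[D=2048/1991 G=1024/1991] → run G
t=5: vr[D=2048/1991 G=1831424/1578863] → run D
t=6: vr[D=3072/1991 G=1831424/1578863] → run G
t=7: vr[D=3072/1991 G=2850816/1578863] → run D
t=8: vr[D=4096/1991 G=2850816/1578863] → run G
t=9: vr[D=4096/1991 G=3870208/1578863] → run D
t=10: vr[D=5120/1991 G=3870208/1578863] → run G
t=11: vr[D=5120/1991 G=4889600/1578863] → run D
t=12: vr[G=4889600/1578863] → run G
t=13: vr[G=5908992/1578863] → run G
t=14: vr[G=6928384/1578863] → run G
t=15: vr[G=7947776/1578863] → run G
t=16: (idle)
t=17: (idle)
t=18: (idle)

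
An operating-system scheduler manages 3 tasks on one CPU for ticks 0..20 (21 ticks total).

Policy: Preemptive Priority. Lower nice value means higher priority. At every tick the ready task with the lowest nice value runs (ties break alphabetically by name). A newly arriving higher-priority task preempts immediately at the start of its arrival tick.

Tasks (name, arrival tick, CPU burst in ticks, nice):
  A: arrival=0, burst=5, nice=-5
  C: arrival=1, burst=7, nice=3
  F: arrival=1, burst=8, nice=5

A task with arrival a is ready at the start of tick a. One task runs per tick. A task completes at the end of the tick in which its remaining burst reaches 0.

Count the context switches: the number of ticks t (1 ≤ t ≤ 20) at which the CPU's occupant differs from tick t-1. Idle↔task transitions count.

t=0: ready={A} → run A
t=1: ready={A,C,F} → run A
t=2: ready={A,C,F} → run A
t=3: ready={A,C,F} → run A
t=4: ready={A,C,F} → run A
t=5: ready={C,F} → run C
t=6: ready={C,F} → run C
t=7: ready={C,F} → run C
t=8: ready={C,F} → run C
t=9: ready={C,F} → run C
t=10: ready={C,F} → run C
t=11: ready={C,F} → run C
t=12: ready={F} → run F
t=13: ready={F} → run F
t=14: ready={F} → run F
t=15: ready={F} → run F
t=16: ready={F} → run F
t=17: ready={F} → run F
t=18: ready={F} → run F
t=19: ready={F} → run F
t=20: (idle)

context switches = 3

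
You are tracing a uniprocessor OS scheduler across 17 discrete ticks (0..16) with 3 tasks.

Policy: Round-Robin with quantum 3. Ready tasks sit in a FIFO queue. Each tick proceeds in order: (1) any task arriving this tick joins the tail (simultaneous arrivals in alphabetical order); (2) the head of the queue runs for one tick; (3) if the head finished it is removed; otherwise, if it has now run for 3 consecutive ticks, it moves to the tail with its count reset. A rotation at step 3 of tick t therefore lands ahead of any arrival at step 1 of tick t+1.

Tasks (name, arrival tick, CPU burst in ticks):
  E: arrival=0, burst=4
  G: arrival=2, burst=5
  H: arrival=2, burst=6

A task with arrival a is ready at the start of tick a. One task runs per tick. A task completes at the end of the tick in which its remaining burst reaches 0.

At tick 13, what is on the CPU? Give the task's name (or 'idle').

t=0: queue=[E] q_used=0 → run E
t=1: queue=[E] q_used=1 → run E
t=2: queue=[E,G,H] q_used=2 → run E
t=3: queue=[G,H,E] q_used=0 → run G
t=4: queue=[G,H,E] q_used=1 → run G
t=5: queue=[G,H,E] q_used=2 → run G
t=6: queue=[H,E,G] q_used=0 → run H
t=7: queue=[H,E,G] q_used=1 → run H
t=8: queue=[H,E,G] q_used=2 → run H
t=9: queue=[E,G,H] q_used=0 → run E
t=10: queue=[G,H] q_used=0 → run G
t=11: queue=[G,H] q_used=1 → run G
t=12: queue=[H] q_used=0 → run H
t=13: queue=[H] q_used=1 → run H
t=14: queue=[H] q_used=2 → run H
t=15: (idle)
t=16: (idle)

running at tick 13 = H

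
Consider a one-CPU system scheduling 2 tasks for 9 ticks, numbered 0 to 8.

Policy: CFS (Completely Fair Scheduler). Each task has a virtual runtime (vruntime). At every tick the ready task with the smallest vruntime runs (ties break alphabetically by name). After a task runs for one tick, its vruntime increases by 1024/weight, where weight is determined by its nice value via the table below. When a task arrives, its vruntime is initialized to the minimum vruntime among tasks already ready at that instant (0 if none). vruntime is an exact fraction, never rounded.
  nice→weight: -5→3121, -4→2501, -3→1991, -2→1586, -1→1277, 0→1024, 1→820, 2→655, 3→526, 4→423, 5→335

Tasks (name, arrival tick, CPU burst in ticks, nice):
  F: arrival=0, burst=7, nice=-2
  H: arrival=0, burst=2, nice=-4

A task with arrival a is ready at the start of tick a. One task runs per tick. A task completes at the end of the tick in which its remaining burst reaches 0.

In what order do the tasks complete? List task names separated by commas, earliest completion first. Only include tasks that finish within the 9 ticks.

completion order = H, F

t=0: vr[F=0 H=0] → run F
t=1: vr[F=512/793 H=0] → run H
t=2: vr[F=512/793 H=1024/2501] → run H
t=3: vr[F=512/793] → run F
t=4: vr[F=1024/793] → run F
t=5: vr[F=1536/793] → run F
t=6: vr[F=2048/793] → run F
t=7: vr[F=2560/793] → run F
t=8: vr[F=3072/793] → run F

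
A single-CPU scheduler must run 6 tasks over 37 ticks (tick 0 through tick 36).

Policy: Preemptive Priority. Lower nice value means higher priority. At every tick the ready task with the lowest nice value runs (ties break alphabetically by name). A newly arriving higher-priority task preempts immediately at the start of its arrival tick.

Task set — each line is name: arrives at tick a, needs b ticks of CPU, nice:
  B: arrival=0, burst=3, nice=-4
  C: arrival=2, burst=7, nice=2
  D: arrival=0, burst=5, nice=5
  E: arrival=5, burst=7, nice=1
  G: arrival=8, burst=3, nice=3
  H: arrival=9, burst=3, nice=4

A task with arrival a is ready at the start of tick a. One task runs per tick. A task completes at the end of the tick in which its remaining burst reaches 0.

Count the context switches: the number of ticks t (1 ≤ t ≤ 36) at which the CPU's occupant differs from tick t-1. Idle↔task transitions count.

context switches = 7

t=0: ready={B,D} → run B
t=1: ready={B,D} → run B
t=2: ready={B,C,D} → run B
t=3: ready={C,D} → run C
t=4: ready={C,D} → run C
t=5: ready={C,D,E} → run E
t=6: ready={C,D,E} → run E
t=7: ready={C,D,E} → run E
t=8: ready={C,D,E,G} → run E
t=9: ready={C,D,E,G,H} → run E
t=10: ready={C,D,E,G,H} → run E
t=11: ready={C,D,E,G,H} → run E
t=12: ready={C,D,G,H} → run C
t=13: ready={C,D,G,H} → run C
t=14: ready={C,D,G,H} → run C
t=15: ready={C,D,G,H} → run C
t=16: ready={C,D,G,H} → run C
t=17: ready={D,G,H} → run G
t=18: ready={D,G,H} → run G
t=19: ready={D,G,H} → run G
t=20: ready={D,H} → run H
t=21: ready={D,H} → run H
t=22: ready={D,H} → run H
t=23: ready={D} → run D
t=24: ready={D} → run D
t=25: ready={D} → run D
t=26: ready={D} → run D
t=27: ready={D} → run D
t=28: (idle)
t=29: (idle)
t=30: (idle)
t=31: (idle)
t=32: (idle)
t=33: (idle)
t=34: (idle)
t=35: (idle)
t=36: (idle)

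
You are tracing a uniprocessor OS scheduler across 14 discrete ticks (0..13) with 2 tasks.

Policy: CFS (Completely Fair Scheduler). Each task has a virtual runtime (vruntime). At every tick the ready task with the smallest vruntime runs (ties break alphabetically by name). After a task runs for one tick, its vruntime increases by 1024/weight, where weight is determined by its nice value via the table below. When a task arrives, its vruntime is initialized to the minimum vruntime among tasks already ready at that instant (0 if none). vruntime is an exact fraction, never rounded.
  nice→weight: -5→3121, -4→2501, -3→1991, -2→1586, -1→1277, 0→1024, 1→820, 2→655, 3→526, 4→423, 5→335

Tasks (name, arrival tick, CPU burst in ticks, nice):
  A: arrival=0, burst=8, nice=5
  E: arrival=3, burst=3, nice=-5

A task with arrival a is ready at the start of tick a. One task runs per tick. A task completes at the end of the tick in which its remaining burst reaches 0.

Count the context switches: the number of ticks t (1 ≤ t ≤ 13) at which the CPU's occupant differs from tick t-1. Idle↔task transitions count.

context switches = 3

t=0: vr[A=0] → run A
t=1: vr[A=1024/335] → run A
t=2: vr[A=2048/335] → run A
t=3: vr[A=3072/335 E=3072/335] → run A
t=4: vr[A=4096/335 E=3072/335] → run E
t=5: vr[A=4096/335 E=9930752/1045535] → run E
t=6: vr[A=4096/335 E=10273792/1045535] → run E
t=7: vr[A=4096/335] → run A
t=8: vr[A=1024/67] → run A
t=9: vr[A=6144/335] → run A
t=10: vr[A=7168/335] → run A
t=11: (idle)
t=12: (idle)
t=13: (idle)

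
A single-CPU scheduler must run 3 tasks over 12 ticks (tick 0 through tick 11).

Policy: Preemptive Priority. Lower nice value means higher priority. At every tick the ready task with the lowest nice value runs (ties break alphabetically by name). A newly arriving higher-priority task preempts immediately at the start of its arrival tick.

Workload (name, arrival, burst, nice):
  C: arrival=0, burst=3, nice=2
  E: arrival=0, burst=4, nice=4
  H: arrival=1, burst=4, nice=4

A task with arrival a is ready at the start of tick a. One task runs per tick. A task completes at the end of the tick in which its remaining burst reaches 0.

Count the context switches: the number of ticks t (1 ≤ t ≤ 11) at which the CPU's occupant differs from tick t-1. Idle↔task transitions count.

t=0: ready={C,E} → run C
t=1: ready={C,E,H} → run C
t=2: ready={C,E,H} → run C
t=3: ready={E,H} → run E
t=4: ready={E,H} → run E
t=5: ready={E,H} → run E
t=6: ready={E,H} → run E
t=7: ready={H} → run H
t=8: ready={H} → run H
t=9: ready={H} → run H
t=10: ready={H} → run H
t=11: (idle)

context switches = 3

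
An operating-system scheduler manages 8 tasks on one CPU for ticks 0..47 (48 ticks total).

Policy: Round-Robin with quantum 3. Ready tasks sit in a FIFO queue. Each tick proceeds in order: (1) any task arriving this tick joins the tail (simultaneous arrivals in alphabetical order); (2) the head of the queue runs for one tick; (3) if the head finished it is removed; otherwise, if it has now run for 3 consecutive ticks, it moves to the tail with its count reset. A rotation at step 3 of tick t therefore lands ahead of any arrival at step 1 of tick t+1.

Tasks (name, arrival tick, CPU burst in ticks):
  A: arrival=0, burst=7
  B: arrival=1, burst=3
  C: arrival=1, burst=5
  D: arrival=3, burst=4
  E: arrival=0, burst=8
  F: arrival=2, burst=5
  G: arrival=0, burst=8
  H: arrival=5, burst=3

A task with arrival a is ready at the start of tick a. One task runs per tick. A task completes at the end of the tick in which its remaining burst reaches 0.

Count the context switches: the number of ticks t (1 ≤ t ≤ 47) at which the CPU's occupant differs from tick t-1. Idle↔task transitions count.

context switches = 17

t=0: queue=[A,E,G] q_used=0 → run A
t=1: queue=[A,E,G,B,C] q_used=1 → run A
t=2: queue=[A,E,G,B,C,F] q_used=2 → run A
t=3: queue=[E,G,B,C,F,A,D] q_used=0 → run E
t=4: queue=[E,G,B,C,F,A,D] q_used=1 → run E
t=5: queue=[E,G,B,C,F,A,D,H] q_used=2 → run E
t=6: queue=[G,B,C,F,A,D,H,E] q_used=0 → run G
t=7: queue=[G,B,C,F,A,D,H,E] q_used=1 → run G
t=8: queue=[G,B,C,F,A,D,H,E] q_used=2 → run G
t=9: queue=[B,C,F,A,D,H,E,G] q_used=0 → run B
t=10: queue=[B,C,F,A,D,H,E,G] q_used=1 → run B
t=11: queue=[B,C,F,A,D,H,E,G] q_used=2 → run B
t=12: queue=[C,F,A,D,H,E,G] q_used=0 → run C
t=13: queue=[C,F,A,D,H,E,G] q_used=1 → run C
t=14: queue=[C,F,A,D,H,E,G] q_used=2 → run C
t=15: queue=[F,A,D,H,E,G,C] q_used=0 → run F
t=16: queue=[F,A,D,H,E,G,C] q_used=1 → run F
t=17: queue=[F,A,D,H,E,G,C] q_used=2 → run F
t=18: queue=[A,D,H,E,G,C,F] q_used=0 → run A
t=19: queue=[A,D,H,E,G,C,F] q_used=1 → run A
t=20: queue=[A,D,H,E,G,C,F] q_used=2 → run A
t=21: queue=[D,H,E,G,C,F,A] q_used=0 → run D
t=22: queue=[D,H,E,G,C,F,A] q_used=1 → run D
t=23: queue=[D,H,E,G,C,F,A] q_used=2 → run D
t=24: queue=[H,E,G,C,F,A,D] q_used=0 → run H
t=25: queue=[H,E,G,C,F,A,D] q_used=1 → run H
t=26: queue=[H,E,G,C,F,A,D] q_used=2 → run H
t=27: queue=[E,G,C,F,A,D] q_used=0 → run E
t=28: queue=[E,G,C,F,A,D] q_used=1 → run E
t=29: queue=[E,G,C,F,A,D] q_used=2 → run E
t=30: queue=[G,C,F,A,D,E] q_used=0 → run G
t=31: queue=[G,C,F,A,D,E] q_used=1 → run G
t=32: queue=[G,C,F,A,D,E] q_used=2 → run G
t=33: queue=[C,F,A,D,E,G] q_used=0 → run C
t=34: queue=[C,F,A,D,E,G] q_used=1 → run C
t=35: queue=[F,A,D,E,G] q_used=0 → run F
t=36: queue=[F,A,D,E,G] q_used=1 → run F
t=37: queue=[A,D,E,G] q_used=0 → run A
t=38: queue=[D,E,G] q_used=0 → run D
t=39: queue=[E,G] q_used=0 → run E
t=40: queue=[E,G] q_used=1 → run E
t=41: queue=[G] q_used=0 → run G
t=42: queue=[G] q_used=1 → run G
t=43: (idle)
t=44: (idle)
t=45: (idle)
t=46: (idle)
t=47: (idle)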